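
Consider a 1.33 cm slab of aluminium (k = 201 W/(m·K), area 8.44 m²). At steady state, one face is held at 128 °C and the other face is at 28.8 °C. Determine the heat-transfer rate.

Q = 1.27×10^7 W

Q = kA·ΔT/L = 201 × 8.44 × |128 °C − 28.8 °C| / 0.0133 = 1.27×10^7 W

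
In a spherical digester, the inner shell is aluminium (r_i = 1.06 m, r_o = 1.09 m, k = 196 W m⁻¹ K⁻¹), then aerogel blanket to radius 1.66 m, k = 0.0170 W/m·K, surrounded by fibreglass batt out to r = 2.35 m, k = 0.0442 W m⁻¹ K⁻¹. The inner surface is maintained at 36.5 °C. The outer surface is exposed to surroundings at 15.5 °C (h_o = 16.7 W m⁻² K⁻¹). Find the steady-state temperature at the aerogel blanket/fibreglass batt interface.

Series thermal resistances, inner to outer:
  R_aluminium = (1/1.06 − 1/1.09)/(4πk) = 0.02597/(4π·196) = 1.054×10^-5 K/W
  R_aerogel blanket = (1/1.09 − 1/1.66)/(4πk) = 0.3150/(4π·0.0170) = 1.475 K/W
  R_fibreglass batt = (1/1.66 − 1/2.35)/(4πk) = 0.1769/(4π·0.0442) = 0.3184 K/W
  R_conv,out = 1/(4πr²h) = 1/(4π·2.35²·16.7) = 8.629×10^-4 K/W
ΣR = 1.054×10^-5 + 1.475 + 0.3184 + 8.629×10^-4 = 1.794 K/W
Q = ΔT/ΣR = (36.5 °C − 15.5 °C)/1.794 = 11.71 W
From the inner boundary to the aerogel blanket/fibreglass batt interface, ΣR_partial = 1.475 K/W.
T_interface = T_in − Q·ΣR_partial = 36.5 °C − (11.71)(1.475) = 19.2 °C

T = 19.2 °C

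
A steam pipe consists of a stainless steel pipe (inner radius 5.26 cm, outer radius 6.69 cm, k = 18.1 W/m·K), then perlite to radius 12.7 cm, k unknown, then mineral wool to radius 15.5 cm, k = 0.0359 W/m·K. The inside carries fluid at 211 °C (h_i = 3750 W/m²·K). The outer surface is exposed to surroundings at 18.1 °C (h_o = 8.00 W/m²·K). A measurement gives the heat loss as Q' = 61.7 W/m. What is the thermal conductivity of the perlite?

k = 0.0483 W/m·K

ΣR = ΔT/Q' = |211 − 18.1|/61.7 = 3.126 m·K/W
Known resistances:
  R'_conv,in = 1/(2πr h) = 1/(2π·0.0526·3750) = 8.069×10^-4 m·K/W
  R'_stainless steel = ln(0.0669/0.0526)/(2πk) = 0.2405/(2π·18.1) = 0.002115 m·K/W
  R'_mineral wool = ln(0.155/0.127)/(2πk) = 0.1992/(2π·0.0359) = 0.8833 m·K/W
  R'_conv,out = 1/(2πr h) = 1/(2π·0.155·8.00) = 0.1284 m·K/W
R_perlite = ΣR − ΣR_known = 3.126 − 1.015 = 2.111 m·K/W
ln(r₂/r₁)/(2πk) = 2.111 ⇒ k = 0.6410/(2π·2.111) = 0.0483 W/m·K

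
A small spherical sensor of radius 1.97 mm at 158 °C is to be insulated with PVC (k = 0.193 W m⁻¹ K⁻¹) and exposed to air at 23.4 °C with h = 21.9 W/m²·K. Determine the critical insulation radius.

r_cr = 1.76 cm

For a sphere, r_cr = 2k_ins/h = 2·0.193/21.9 = 0.0176 m = 1.76 cm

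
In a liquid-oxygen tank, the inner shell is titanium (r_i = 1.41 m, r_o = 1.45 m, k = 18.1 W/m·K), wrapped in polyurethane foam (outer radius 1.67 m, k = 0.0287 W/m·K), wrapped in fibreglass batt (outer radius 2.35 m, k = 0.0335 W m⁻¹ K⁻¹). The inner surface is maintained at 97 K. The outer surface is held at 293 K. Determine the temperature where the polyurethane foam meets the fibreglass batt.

Treat each layer as a resistance in series:
  R_titanium = (1/1.41 − 1/1.45)/(4πk) = 0.01956/(4π·18.1) = 8.602×10^-5 K/W
  R_polyurethane foam = (1/1.45 − 1/1.67)/(4πk) = 0.09085/(4π·0.0287) = 0.2519 K/W
  R_fibreglass batt = (1/1.67 − 1/2.35)/(4πk) = 0.1733/(4π·0.0335) = 0.4116 K/W
ΣR = 8.602×10^-5 + 0.2519 + 0.4116 = 0.6636 K/W
Q = ΔT/ΣR = (97 K − 293 K)/0.6636 = -295.4 W
From the inner boundary to the polyurethane foam/fibreglass batt interface, ΣR_partial = 0.2520 K/W.
T_interface = T_in − Q·ΣR_partial = 97 K − (-295.4)(0.2520) = 171 K

T = 171 K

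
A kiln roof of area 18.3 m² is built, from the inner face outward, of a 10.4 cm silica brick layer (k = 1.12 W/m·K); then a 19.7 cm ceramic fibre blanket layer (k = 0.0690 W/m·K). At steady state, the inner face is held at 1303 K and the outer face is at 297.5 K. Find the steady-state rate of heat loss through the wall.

Resistance network (inner→outer):
  R_silica brick = L/(kA) = 0.104/(1.12·18.3) = 0.005074 K/W
  R_ceramic fibre blanket = L/(kA) = 0.197/(0.0690·18.3) = 0.1560 K/W
ΣR = 0.005074 + 0.1560 = 0.1611 K/W
Q = ΔT/ΣR = (1303 K − 297.5 K)/0.1611 = 6240 W

Q = 6240 W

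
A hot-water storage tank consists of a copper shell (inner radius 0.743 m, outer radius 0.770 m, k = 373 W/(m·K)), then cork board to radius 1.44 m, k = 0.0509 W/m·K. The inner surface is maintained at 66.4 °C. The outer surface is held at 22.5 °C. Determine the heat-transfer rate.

Series thermal resistances, inner to outer:
  R_copper = (1/0.743 − 1/0.770)/(4πk) = 0.04719/(4π·373) = 1.007×10^-5 K/W
  R_cork board = (1/0.770 − 1/1.44)/(4πk) = 0.6043/(4π·0.0509) = 0.9447 K/W
ΣR = 1.007×10^-5 + 0.9447 = 0.9447 K/W
Q = ΔT/ΣR = (66.4 °C − 22.5 °C)/0.9447 = 46.5 W

Q = 46.5 W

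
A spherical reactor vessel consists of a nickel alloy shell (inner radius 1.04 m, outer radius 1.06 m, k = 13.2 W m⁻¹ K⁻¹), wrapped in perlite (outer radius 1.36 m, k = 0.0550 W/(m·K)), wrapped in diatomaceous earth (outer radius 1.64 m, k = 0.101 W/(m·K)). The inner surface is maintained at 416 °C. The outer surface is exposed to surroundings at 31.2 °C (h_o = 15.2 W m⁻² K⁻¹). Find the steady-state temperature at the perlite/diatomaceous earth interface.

T = 128 °C

Series thermal resistances, inner to outer:
  R_nickel alloy = (1/1.04 − 1/1.06)/(4πk) = 0.01814/(4π·13.2) = 1.094×10^-4 K/W
  R_perlite = (1/1.06 − 1/1.36)/(4πk) = 0.2081/(4π·0.0550) = 0.3011 K/W
  R_diatomaceous earth = (1/1.36 − 1/1.64)/(4πk) = 0.1255/(4π·0.101) = 0.09891 K/W
  R_conv,out = 1/(4πr²h) = 1/(4π·1.64²·15.2) = 0.001947 K/W
ΣR = 1.094×10^-4 + 0.3011 + 0.09891 + 0.001947 = 0.4021 K/W
Q = ΔT/ΣR = (416 °C − 31.2 °C)/0.4021 = 957.0 W
From the inner boundary to the perlite/diatomaceous earth interface, ΣR_partial = 0.3012 K/W.
T_interface = T_in − Q·ΣR_partial = 416 °C − (957.0)(0.3012) = 128 °C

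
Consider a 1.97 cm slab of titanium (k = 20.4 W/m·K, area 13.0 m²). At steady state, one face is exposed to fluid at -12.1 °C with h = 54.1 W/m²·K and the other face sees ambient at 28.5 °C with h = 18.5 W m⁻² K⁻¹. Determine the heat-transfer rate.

Treat each layer as a resistance in series:
  R_conv,in = 1/(hA) = 1/(54.1·13.0) = 0.001422 K/W
  R_titanium = L/(kA) = 0.0197/(20.4·13.0) = 7.428×10^-5 K/W
  R_conv,out = 1/(hA) = 1/(18.5·13.0) = 0.004158 K/W
ΣR = 0.001422 + 7.428×10^-5 + 0.004158 = 0.005654 K/W
Q = ΔT/ΣR = (-12.1 °C − 28.5 °C)/0.005654 = -7180 W
(Negative Q ⇒ heat flows inward; heat gain = 7180 W.)

Q = 7180 W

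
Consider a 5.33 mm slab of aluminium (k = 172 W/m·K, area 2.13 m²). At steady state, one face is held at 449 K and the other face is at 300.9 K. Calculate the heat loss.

Q = kA·ΔT/L = 172 × 2.13 × |449 K − 300.9 K| / 0.00533 = 1.02×10^7 W

Q = 10200 kW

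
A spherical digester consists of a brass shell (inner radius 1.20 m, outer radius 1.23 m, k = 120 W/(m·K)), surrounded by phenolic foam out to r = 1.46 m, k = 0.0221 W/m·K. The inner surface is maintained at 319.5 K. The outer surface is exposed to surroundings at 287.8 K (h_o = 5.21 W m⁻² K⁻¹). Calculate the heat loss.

Treat each layer as a resistance in series:
  R_brass = (1/1.20 − 1/1.23)/(4πk) = 0.02033/(4π·120) = 1.348×10^-5 K/W
  R_phenolic foam = (1/1.23 − 1/1.46)/(4πk) = 0.1281/(4π·0.0221) = 0.4612 K/W
  R_conv,out = 1/(4πr²h) = 1/(4π·1.46²·5.21) = 0.007166 K/W
ΣR = 1.348×10^-5 + 0.4612 + 0.007166 = 0.4684 K/W
Q = ΔT/ΣR = (319.5 K − 287.8 K)/0.4684 = 67.7 W

Q = 67.7 W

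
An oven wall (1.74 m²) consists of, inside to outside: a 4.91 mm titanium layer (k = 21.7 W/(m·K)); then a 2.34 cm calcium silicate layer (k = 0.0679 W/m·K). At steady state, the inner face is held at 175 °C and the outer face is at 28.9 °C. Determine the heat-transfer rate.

Series thermal resistances, inner to outer:
  R_titanium = L/(kA) = 0.00491/(21.7·1.74) = 1.300×10^-4 K/W
  R_calcium silicate = L/(kA) = 0.0234/(0.0679·1.74) = 0.1981 K/W
ΣR = 1.300×10^-4 + 0.1981 = 0.1982 K/W
Q = ΔT/ΣR = (175 °C − 28.9 °C)/0.1982 = 737 W

Q = 737 W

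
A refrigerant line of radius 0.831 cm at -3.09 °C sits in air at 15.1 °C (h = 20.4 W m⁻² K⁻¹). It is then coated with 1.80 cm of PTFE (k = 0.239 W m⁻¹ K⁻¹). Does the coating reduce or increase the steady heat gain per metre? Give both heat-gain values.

Critical radius for a cylinder: r_cr = k/h = 0.0117 m = 1.17 cm.
Outer radius after coating: r₂ = 0.00831 + 0.0180 = 0.02631 m.
r₁ < r_cr < r₂: heat gain rises to a maximum at r_cr then falls. Whether the coating helps depends on whether Q(r₂) has dropped back below Q(r₁).
Bare: R = 1/(2πr₁h) = 0.9388 m·K/W; Q = 18.19/0.9388 = 19.4 W/m.
Coated: R = R_cond + R_conv = 1.064 m·K/W; Q = 18.19/1.064 = 17.1 W/m.

reduces: 19.4 → 17.1 W/m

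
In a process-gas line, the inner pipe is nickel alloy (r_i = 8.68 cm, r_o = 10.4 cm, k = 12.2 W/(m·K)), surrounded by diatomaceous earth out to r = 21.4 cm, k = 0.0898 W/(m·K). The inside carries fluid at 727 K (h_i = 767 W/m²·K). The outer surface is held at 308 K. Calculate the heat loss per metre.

Resistance network (inner→outer):
  R'_conv,in = 1/(2πr h) = 1/(2π·0.0868·767) = 0.002391 m·K/W
  R'_nickel alloy = ln(0.104/0.0868)/(2πk) = 0.1808/(2π·12.2) = 0.002358 m·K/W
  R'_diatomaceous earth = ln(0.214/0.104)/(2πk) = 0.7216/(2π·0.0898) = 1.279 m·K/W
ΣR = 0.002391 + 0.002358 + 1.279 = 1.284 m·K/W
Q' = ΔT/ΣR = (727 K − 308 K)/1.284 = 326 W/m

Q' = 326 W/m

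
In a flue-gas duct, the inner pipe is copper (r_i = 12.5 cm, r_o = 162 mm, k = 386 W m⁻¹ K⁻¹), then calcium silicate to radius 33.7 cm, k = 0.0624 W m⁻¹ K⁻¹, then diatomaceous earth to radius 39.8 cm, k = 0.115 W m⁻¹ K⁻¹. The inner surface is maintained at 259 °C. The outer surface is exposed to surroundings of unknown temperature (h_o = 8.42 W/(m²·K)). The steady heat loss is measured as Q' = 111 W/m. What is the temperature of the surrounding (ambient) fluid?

T_out = 20.8 °C

Sum the resistances:
  R'_copper = ln(0.162/0.125)/(2πk) = 0.2593/(2π·386) = 1.069×10^-4 m·K/W
  R'_calcium silicate = ln(0.337/0.162)/(2πk) = 0.7325/(2π·0.0624) = 1.868 m·K/W
  R'_diatomaceous earth = ln(0.398/0.337)/(2πk) = 0.1664/(2π·0.115) = 0.2302 m·K/W
  R'_conv,out = 1/(2πr h) = 1/(2π·0.398·8.42) = 0.04749 m·K/W
ΣR = 2.146 m·K/W
ΔT = Q'·ΣR = 111 × 2.146 = 238.2 K
Heat flows outward, so T_out = T_in − ΔT = 259 − 238.2 = 20.8 °C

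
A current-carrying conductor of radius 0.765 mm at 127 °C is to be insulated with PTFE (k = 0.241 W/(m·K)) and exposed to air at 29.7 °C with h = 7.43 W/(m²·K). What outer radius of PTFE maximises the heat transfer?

r_cr = 3.24 cm

For a cylinder, r_cr = k_ins/h = 0.241/7.43 = 0.0324 m = 3.24 cm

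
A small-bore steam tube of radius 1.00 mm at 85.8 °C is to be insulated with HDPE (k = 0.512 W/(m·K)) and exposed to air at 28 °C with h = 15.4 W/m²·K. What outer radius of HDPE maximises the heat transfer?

r_cr = 3.32 cm

For a cylinder, r_cr = k_ins/h = 0.512/15.4 = 0.0332 m = 3.32 cm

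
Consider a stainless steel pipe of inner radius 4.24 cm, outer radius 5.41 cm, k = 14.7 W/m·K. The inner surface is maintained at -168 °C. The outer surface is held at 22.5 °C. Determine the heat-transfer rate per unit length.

Q' = 72200 W/m

Q' = 2πk·ΔT/ln(r₂/r₁) = 2π × 14.7 × 190.5 / ln(0.0541/0.0424) = 72200 W/m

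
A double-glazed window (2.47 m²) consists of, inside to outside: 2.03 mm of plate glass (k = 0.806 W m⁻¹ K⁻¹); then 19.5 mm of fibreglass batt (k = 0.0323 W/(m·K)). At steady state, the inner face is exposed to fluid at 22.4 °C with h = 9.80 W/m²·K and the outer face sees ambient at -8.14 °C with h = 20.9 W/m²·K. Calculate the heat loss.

Treat each layer as a resistance in series:
  R_conv,in = 1/(hA) = 1/(9.80·2.47) = 0.04131 K/W
  R_plate glass = L/(kA) = 0.00203/(0.806·2.47) = 0.001020 K/W
  R_fibreglass batt = L/(kA) = 0.0195/(0.0323·2.47) = 0.2444 K/W
  R_conv,out = 1/(hA) = 1/(20.9·2.47) = 0.01937 K/W
ΣR = 0.04131 + 0.001020 + 0.2444 + 0.01937 = 0.3061 K/W
Q = ΔT/ΣR = (22.4 °C − -8.14 °C)/0.3061 = 99.8 W

Q = 99.8 W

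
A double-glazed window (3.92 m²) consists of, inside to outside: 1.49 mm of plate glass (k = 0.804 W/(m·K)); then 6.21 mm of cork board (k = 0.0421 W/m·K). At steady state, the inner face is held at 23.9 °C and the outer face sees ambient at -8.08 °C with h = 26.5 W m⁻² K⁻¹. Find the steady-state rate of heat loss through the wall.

Series thermal resistances, inner to outer:
  R_plate glass = L/(kA) = 0.00149/(0.804·3.92) = 4.728×10^-4 K/W
  R_cork board = L/(kA) = 0.00621/(0.0421·3.92) = 0.03763 K/W
  R_conv,out = 1/(hA) = 1/(26.5·3.92) = 0.009626 K/W
ΣR = 4.728×10^-4 + 0.03763 + 0.009626 = 0.04773 K/W
Q = ΔT/ΣR = (23.9 °C − -8.08 °C)/0.04773 = 670 W

Q = 670 W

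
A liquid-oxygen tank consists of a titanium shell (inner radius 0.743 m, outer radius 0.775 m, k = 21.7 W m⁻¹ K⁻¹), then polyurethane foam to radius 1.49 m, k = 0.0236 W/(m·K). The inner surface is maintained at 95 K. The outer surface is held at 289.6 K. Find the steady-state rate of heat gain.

Q = 93.2 W

Treat each layer as a resistance in series:
  R_titanium = (1/0.743 − 1/0.775)/(4πk) = 0.05557/(4π·21.7) = 2.038×10^-4 K/W
  R_polyurethane foam = (1/0.775 − 1/1.49)/(4πk) = 0.6192/(4π·0.0236) = 2.088 K/W
ΣR = 2.038×10^-4 + 2.088 = 2.088 K/W
Q = ΔT/ΣR = (95 K − 289.6 K)/2.088 = -93.2 W
(Negative Q ⇒ heat flows inward; heat gain = 93.2 W.)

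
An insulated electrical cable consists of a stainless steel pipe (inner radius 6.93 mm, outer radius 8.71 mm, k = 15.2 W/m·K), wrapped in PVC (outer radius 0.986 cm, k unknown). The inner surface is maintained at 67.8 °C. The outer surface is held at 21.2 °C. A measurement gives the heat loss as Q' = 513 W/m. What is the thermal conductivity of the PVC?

k = 0.223 W/m·K

ΣR = ΔT/Q' = |67.8 − 21.2|/513 = 0.09084 m·K/W
Known resistances:
  R'_stainless steel = ln(0.00871/0.00693)/(2πk) = 0.2286/(2π·15.2) = 0.002394 m·K/W
R_PVC = ΣR − ΣR_known = 0.09084 − 0.002394 = 0.08845 m·K/W
ln(r₂/r₁)/(2πk) = 0.08845 ⇒ k = 0.1240/(2π·0.08845) = 0.223 W/m·K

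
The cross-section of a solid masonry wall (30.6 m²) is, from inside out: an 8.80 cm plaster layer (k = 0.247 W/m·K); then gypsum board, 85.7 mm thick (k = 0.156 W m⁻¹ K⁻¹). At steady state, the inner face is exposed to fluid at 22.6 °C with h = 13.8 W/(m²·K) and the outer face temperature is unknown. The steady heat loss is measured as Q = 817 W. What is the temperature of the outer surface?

T_out = -3.51 °C

Sum the resistances:
  R_conv,in = 1/(hA) = 1/(13.8·30.6) = 0.002368 K/W
  R_plaster = L/(kA) = 0.0880/(0.247·30.6) = 0.01164 K/W
  R_gypsum board = L/(kA) = 0.0857/(0.156·30.6) = 0.01795 K/W
ΣR = 0.03196 K/W
ΔT = Q·ΣR = 817 × 0.03196 = 26.11 K
Heat flows outward, so T_out = T_in − ΔT = 22.6 − 26.11 = -3.51 °C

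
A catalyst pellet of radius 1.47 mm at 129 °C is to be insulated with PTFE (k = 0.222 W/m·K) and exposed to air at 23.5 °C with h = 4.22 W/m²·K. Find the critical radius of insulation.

For a sphere, r_cr = 2k_ins/h = 2·0.222/4.22 = 0.105 m = 10.5 cm

r_cr = 10.5 cm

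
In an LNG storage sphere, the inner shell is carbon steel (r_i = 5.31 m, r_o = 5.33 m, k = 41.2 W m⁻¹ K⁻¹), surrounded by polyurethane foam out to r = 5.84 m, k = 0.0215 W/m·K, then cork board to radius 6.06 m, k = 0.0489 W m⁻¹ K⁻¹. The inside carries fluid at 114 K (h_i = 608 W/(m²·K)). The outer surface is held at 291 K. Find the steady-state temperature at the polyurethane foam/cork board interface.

T = 265.7 K

Treat each layer as a resistance in series:
  R_conv,in = 1/(4πr²h) = 1/(4π·5.31²·608) = 4.642×10^-6 K/W
  R_carbon steel = (1/5.31 − 1/5.33)/(4πk) = 7.067×10^-4/(4π·41.2) = 1.365×10^-6 K/W
  R_polyurethane foam = (1/5.33 − 1/5.84)/(4πk) = 0.01638/(4π·0.0215) = 0.06064 K/W
  R_cork board = (1/5.84 − 1/6.06)/(4πk) = 0.006216/(4π·0.0489) = 0.01012 K/W
ΣR = 4.642×10^-6 + 1.365×10^-6 + 0.06064 + 0.01012 = 0.07077 K/W
Q = ΔT/ΣR = (114 K − 291 K)/0.07077 = -2501 W
From the inner boundary to the polyurethane foam/cork board interface, ΣR_partial = 0.06065 K/W.
T_interface = T_in − Q·ΣR_partial = 114 K − (-2501)(0.06065) = 265.7 K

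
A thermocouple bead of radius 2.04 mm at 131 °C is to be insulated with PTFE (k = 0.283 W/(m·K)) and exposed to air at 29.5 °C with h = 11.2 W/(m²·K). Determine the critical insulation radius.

For a sphere, r_cr = 2k_ins/h = 2·0.283/11.2 = 0.0505 m = 5.05 cm

r_cr = 5.05 cm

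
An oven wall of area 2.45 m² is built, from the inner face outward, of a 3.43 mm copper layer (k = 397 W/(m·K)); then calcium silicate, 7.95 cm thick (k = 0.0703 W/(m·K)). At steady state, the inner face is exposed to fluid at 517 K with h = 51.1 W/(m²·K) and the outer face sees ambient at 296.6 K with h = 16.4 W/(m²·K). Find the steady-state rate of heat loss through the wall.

Q = 446 W

Resistance network (inner→outer):
  R_conv,in = 1/(hA) = 1/(51.1·2.45) = 0.007988 K/W
  R_copper = L/(kA) = 0.00343/(397·2.45) = 3.526×10^-6 K/W
  R_calcium silicate = L/(kA) = 0.0795/(0.0703·2.45) = 0.4616 K/W
  R_conv,out = 1/(hA) = 1/(16.4·2.45) = 0.02489 K/W
ΣR = 0.007988 + 3.526×10^-6 + 0.4616 + 0.02489 = 0.4945 K/W
Q = ΔT/ΣR = (517 K − 296.6 K)/0.4945 = 446 W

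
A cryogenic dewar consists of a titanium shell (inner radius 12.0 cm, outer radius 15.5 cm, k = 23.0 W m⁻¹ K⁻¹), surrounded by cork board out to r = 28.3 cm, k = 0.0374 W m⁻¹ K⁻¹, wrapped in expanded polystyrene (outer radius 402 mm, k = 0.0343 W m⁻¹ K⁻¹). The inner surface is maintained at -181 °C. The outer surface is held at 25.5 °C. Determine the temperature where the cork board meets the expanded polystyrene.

T = -32.5 °C

Series thermal resistances, inner to outer:
  R_titanium = (1/0.120 − 1/0.155)/(4πk) = 1.882/(4π·23.0) = 0.006511 K/W
  R_cork board = (1/0.155 − 1/0.283)/(4πk) = 2.918/(4π·0.0374) = 6.209 K/W
  R_expanded polystyrene = (1/0.283 − 1/0.402)/(4πk) = 1.046/(4π·0.0343) = 2.427 K/W
ΣR = 0.006511 + 6.209 + 2.427 = 8.643 K/W
Q = ΔT/ΣR = (-181 °C − 25.5 °C)/8.643 = -23.89 W
From the inner boundary to the cork board/expanded polystyrene interface, ΣR_partial = 6.216 K/W.
T_interface = T_in − Q·ΣR_partial = -181 °C − (-23.89)(6.216) = -32.5 °C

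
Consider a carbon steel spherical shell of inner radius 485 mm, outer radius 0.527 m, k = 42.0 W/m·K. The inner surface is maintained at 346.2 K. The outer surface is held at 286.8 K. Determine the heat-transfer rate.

Q = 4πk·ΔT/(1/r₁ − 1/r₂) = 4π × 42.0 × 59.4 / (1/0.485 − 1/0.527) = 1.91×10^5 W

Q = 191 kW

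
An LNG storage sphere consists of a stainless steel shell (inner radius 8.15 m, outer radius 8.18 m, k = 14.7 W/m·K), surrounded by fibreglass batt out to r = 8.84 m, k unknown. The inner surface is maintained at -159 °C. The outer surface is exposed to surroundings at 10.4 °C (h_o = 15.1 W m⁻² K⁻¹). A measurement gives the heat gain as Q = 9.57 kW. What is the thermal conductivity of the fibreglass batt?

k = 0.0412 W/m·K

ΣR = ΔT/Q = |-159 − 10.4|/9570 = 0.01770 K/W
Known resistances:
  R_stainless steel = (1/8.15 − 1/8.18)/(4πk) = 4.500×10^-4/(4π·14.7) = 2.436×10^-6 K/W
  R_conv,out = 1/(4πr²h) = 1/(4π·8.84²·15.1) = 6.744×10^-5 K/W
R_fibreglass batt = ΣR − ΣR_known = 0.01770 − 6.988×10^-5 = 0.01763 K/W
(1/r₁−1/r₂)/(4πk) = 0.01763 ⇒ k = 0.009127/(4π·0.01763) = 0.0412 W/m·K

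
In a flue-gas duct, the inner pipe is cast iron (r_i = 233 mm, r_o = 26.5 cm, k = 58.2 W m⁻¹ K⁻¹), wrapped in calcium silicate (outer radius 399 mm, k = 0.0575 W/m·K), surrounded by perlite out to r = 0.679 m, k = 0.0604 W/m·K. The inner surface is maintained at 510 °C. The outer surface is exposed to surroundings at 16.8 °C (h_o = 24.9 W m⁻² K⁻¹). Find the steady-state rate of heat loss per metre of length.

Resistance network (inner→outer):
  R'_cast iron = ln(0.265/0.233)/(2πk) = 0.1287/(2π·58.2) = 3.519×10^-4 m·K/W
  R'_calcium silicate = ln(0.399/0.265)/(2πk) = 0.4092/(2π·0.0575) = 1.133 m·K/W
  R'_perlite = ln(0.679/0.399)/(2πk) = 0.5317/(2π·0.0604) = 1.401 m·K/W
  R'_conv,out = 1/(2πr h) = 1/(2π·0.679·24.9) = 0.009413 m·K/W
ΣR = 3.519×10^-4 + 1.133 + 1.401 + 0.009413 = 2.544 m·K/W
Q' = ΔT/ΣR = (510 °C − 16.8 °C)/2.544 = 194 W/m

Q' = 194 W/m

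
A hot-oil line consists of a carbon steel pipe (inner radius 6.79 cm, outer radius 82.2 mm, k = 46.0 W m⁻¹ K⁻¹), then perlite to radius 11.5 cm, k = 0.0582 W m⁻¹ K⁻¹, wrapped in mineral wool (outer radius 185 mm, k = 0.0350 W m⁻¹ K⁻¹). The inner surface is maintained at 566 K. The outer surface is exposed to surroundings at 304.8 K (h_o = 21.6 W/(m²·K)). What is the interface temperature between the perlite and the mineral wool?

Resistance network (inner→outer):
  R'_carbon steel = ln(0.0822/0.0679)/(2πk) = 0.1911/(2π·46.0) = 6.613×10^-4 m·K/W
  R'_perlite = ln(0.115/0.0822)/(2πk) = 0.3358/(2π·0.0582) = 0.9182 m·K/W
  R'_mineral wool = ln(0.185/0.115)/(2πk) = 0.4754/(2π·0.0350) = 2.162 m·K/W
  R'_conv,out = 1/(2πr h) = 1/(2π·0.185·21.6) = 0.03983 m·K/W
ΣR = 6.613×10^-4 + 0.9182 + 2.162 + 0.03983 = 3.121 m·K/W
Q' = ΔT/ΣR = (566 K − 304.8 K)/3.121 = 83.69 W/m
From the inner boundary to the perlite/mineral wool interface, ΣR_partial = 0.9189 m·K/W.
T_interface = T_in − Q'·ΣR_partial = 566 K − (83.69)(0.9189) = 489 K

T = 489 K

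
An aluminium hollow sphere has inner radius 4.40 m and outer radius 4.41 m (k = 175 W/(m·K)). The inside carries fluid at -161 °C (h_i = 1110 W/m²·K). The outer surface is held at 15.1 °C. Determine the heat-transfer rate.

Q = 4.47×10^7 W

Treat each layer as a resistance in series:
  R_conv,in = 1/(4πr²h) = 1/(4π·4.40²·1110) = 3.703×10^-6 K/W
  R_aluminium = (1/4.40 − 1/4.41)/(4πk) = 5.154×10^-4/(4π·175) = 2.343×10^-7 K/W
ΣR = 3.703×10^-6 + 2.343×10^-7 = 3.937×10^-6 K/W
Q = ΔT/ΣR = (-161 °C − 15.1 °C)/3.937×10^-6 = -4.47×10^7 W
(Negative Q ⇒ heat flows inward; heat gain = 4.47×10^7 W.)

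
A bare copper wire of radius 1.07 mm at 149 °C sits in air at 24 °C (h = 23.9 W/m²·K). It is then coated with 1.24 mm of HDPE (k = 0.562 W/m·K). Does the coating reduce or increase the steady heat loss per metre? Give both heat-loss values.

Critical radius for a cylinder: r_cr = k/h = 0.0235 m = 2.35 cm.
Outer radius after coating: r₂ = 0.00107 + 0.00124 = 0.00231 m.
Since r₁ < r_cr and r₂ ≤ r_cr, the coating moves toward the maximum at r_cr — heat loss rises.
Bare: R = 1/(2πr₁h) = 6.224 m·K/W; Q = 125/6.224 = 20.1 W/m.
Coated: R = R_cond + R_conv = 3.101 m·K/W; Q = 125/3.101 = 40.3 W/m.

increases: 20.1 → 40.3 W/m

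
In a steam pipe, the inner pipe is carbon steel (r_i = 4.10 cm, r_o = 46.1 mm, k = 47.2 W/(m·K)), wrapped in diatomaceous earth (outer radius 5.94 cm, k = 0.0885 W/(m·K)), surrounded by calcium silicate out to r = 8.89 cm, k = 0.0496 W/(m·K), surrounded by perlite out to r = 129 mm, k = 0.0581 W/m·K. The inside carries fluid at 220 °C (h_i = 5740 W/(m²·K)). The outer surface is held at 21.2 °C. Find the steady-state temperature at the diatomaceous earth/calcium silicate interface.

Treat each layer as a resistance in series:
  R'_conv,in = 1/(2πr h) = 1/(2π·0.0410·5740) = 6.763×10^-4 m·K/W
  R'_carbon steel = ln(0.0461/0.0410)/(2πk) = 0.1172/(2π·47.2) = 3.953×10^-4 m·K/W
  R'_diatomaceous earth = ln(0.0594/0.0461)/(2πk) = 0.2535/(2π·0.0885) = 0.4559 m·K/W
  R'_calcium silicate = ln(0.0889/0.0594)/(2πk) = 0.4032/(2π·0.0496) = 1.294 m·K/W
  R'_perlite = ln(0.129/0.0889)/(2πk) = 0.3723/(2π·0.0581) = 1.020 m·K/W
ΣR = 6.763×10^-4 + 3.953×10^-4 + 0.4559 + 1.294 + 1.020 = 2.771 m·K/W
Q' = ΔT/ΣR = (220 °C − 21.2 °C)/2.771 = 71.74 W/m
From the inner boundary to the diatomaceous earth/calcium silicate interface, ΣR_partial = 0.4570 m·K/W.
T_interface = T_in − Q'·ΣR_partial = 220 °C − (71.74)(0.4570) = 187 °C

T = 187 °C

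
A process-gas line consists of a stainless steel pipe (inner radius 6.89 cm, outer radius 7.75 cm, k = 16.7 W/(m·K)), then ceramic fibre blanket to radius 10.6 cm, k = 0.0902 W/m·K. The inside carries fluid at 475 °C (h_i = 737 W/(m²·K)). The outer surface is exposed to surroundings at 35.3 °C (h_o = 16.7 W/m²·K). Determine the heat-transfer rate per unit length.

Q' = 680 W/m

Resistance network (inner→outer):
  R'_conv,in = 1/(2πr h) = 1/(2π·0.0689·737) = 0.003134 m·K/W
  R'_stainless steel = ln(0.0775/0.0689)/(2πk) = 0.1176/(2π·16.7) = 0.001121 m·K/W
  R'_ceramic fibre blanket = ln(0.106/0.0775)/(2πk) = 0.3132/(2π·0.0902) = 0.5526 m·K/W
  R'_conv,out = 1/(2πr h) = 1/(2π·0.106·16.7) = 0.08991 m·K/W
ΣR = 0.003134 + 0.001121 + 0.5526 + 0.08991 = 0.6468 m·K/W
Q' = ΔT/ΣR = (475 °C − 35.3 °C)/0.6468 = 680 W/m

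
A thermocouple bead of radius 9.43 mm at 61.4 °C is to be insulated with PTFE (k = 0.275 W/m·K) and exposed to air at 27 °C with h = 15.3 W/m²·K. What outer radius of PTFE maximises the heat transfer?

For a sphere, r_cr = 2k_ins/h = 2·0.275/15.3 = 0.0359 m = 3.59 cm

r_cr = 3.59 cm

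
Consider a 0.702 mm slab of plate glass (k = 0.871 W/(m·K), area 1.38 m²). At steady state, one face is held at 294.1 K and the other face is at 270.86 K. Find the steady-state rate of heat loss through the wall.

Q = kA·ΔT/L = 0.871 × 1.38 × |294.1 K − 270.86 K| / 7.02×10^-4 = 39800 W

Q = 39800 W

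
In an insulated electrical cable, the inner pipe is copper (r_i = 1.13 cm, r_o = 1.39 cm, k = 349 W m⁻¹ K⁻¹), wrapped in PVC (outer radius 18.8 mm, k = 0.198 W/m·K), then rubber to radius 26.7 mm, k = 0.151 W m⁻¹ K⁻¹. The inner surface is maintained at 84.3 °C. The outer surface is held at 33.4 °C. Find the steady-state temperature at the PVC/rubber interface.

T = 64.1 °C

Series thermal resistances, inner to outer:
  R'_copper = ln(0.0139/0.0113)/(2πk) = 0.2071/(2π·349) = 9.444×10^-5 m·K/W
  R'_PVC = ln(0.0188/0.0139)/(2πk) = 0.3020/(2π·0.198) = 0.2427 m·K/W
  R'_rubber = ln(0.0267/0.0188)/(2πk) = 0.3508/(2π·0.151) = 0.3698 m·K/W
ΣR = 9.444×10^-5 + 0.2427 + 0.3698 = 0.6126 m·K/W
Q' = ΔT/ΣR = (84.3 °C − 33.4 °C)/0.6126 = 83.09 W/m
From the inner boundary to the PVC/rubber interface, ΣR_partial = 0.2428 m·K/W.
T_interface = T_in − Q'·ΣR_partial = 84.3 °C − (83.09)(0.2428) = 64.1 °C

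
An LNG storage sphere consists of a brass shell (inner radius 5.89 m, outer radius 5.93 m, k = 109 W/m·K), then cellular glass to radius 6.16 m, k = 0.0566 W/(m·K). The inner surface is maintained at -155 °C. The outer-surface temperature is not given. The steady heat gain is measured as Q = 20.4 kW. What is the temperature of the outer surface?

T_out = 25.6 °C

Series resistances:
  R_brass = (1/5.89 − 1/5.93)/(4πk) = 0.001145/(4π·109) = 8.361×10^-7 K/W
  R_cellular glass = (1/5.93 − 1/6.16)/(4πk) = 0.006296/(4π·0.0566) = 0.008853 K/W
ΣR = 0.008853 K/W
ΔT = Q·ΣR = 20400 × 0.008853 = 180.6 K
Heat flows inward, so T_out = T_in + ΔT = -155 + 180.6 = 25.6 °C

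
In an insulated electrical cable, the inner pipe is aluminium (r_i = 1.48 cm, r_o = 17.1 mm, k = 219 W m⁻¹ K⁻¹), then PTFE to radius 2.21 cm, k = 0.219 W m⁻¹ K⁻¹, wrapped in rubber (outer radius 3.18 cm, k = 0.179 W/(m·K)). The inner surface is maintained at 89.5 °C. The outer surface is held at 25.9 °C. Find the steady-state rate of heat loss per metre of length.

Treat each layer as a resistance in series:
  R'_aluminium = ln(0.0171/0.0148)/(2πk) = 0.1445/(2π·219) = 1.050×10^-4 m·K/W
  R'_PTFE = ln(0.0221/0.0171)/(2πk) = 0.2565/(2π·0.219) = 0.1864 m·K/W
  R'_rubber = ln(0.0318/0.0221)/(2πk) = 0.3639/(2π·0.179) = 0.3235 m·K/W
ΣR = 1.050×10^-4 + 0.1864 + 0.3235 = 0.5100 m·K/W
Q' = ΔT/ΣR = (89.5 °C − 25.9 °C)/0.5100 = 125 W/m

Q' = 125 W/m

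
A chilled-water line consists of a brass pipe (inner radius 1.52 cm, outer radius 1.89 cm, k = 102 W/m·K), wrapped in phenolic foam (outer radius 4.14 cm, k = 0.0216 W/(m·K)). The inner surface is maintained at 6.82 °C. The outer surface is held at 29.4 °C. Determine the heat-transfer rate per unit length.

Q' = 3.91 W/m

Treat each layer as a resistance in series:
  R'_brass = ln(0.0189/0.0152)/(2πk) = 0.2179/(2π·102) = 3.399×10^-4 m·K/W
  R'_phenolic foam = ln(0.0414/0.0189)/(2πk) = 0.7841/(2π·0.0216) = 5.778 m·K/W
ΣR = 3.399×10^-4 + 5.778 = 5.778 m·K/W
Q' = ΔT/ΣR = (6.82 °C − 29.4 °C)/5.778 = -3.91 W/m
(Negative Q' ⇒ heat flows inward; heat gain = 3.91 W/m.)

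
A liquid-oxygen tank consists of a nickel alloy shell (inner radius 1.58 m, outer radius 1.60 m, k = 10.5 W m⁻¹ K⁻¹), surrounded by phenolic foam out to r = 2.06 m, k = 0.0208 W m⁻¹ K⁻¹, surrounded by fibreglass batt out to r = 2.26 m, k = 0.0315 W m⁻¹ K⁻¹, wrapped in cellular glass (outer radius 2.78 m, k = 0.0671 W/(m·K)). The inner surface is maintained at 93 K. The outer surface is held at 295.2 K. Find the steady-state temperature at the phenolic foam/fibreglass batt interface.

T = 238.8 K

Series thermal resistances, inner to outer:
  R_nickel alloy = (1/1.58 − 1/1.60)/(4πk) = 0.007911/(4π·10.5) = 5.996×10^-5 K/W
  R_phenolic foam = (1/1.60 − 1/2.06)/(4πk) = 0.1396/(4π·0.0208) = 0.5339 K/W
  R_fibreglass batt = (1/2.06 − 1/2.26)/(4πk) = 0.04296/(4π·0.0315) = 0.1085 K/W
  R_cellular glass = (1/2.26 − 1/2.78)/(4πk) = 0.08277/(4π·0.0671) = 0.09816 K/W
ΣR = 5.996×10^-5 + 0.5339 + 0.1085 + 0.09816 = 0.7406 K/W
Q = ΔT/ΣR = (93 K − 295.2 K)/0.7406 = -273.0 W
From the inner boundary to the phenolic foam/fibreglass batt interface, ΣR_partial = 0.5340 K/W.
T_interface = T_in − Q·ΣR_partial = 93 K − (-273.0)(0.5340) = 238.8 K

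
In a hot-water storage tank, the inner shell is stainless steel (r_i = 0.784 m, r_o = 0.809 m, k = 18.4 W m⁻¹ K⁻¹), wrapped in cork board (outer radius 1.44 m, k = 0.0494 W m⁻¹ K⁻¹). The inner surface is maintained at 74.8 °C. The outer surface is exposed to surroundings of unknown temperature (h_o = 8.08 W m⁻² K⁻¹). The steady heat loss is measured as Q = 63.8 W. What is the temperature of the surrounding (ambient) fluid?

Sum the resistances:
  R_stainless steel = (1/0.784 − 1/0.809)/(4πk) = 0.03942/(4π·18.4) = 1.705×10^-4 K/W
  R_cork board = (1/0.809 − 1/1.44)/(4πk) = 0.5416/(4π·0.0494) = 0.8725 K/W
  R_conv,out = 1/(4πr²h) = 1/(4π·1.44²·8.08) = 0.004750 K/W
ΣR = 0.8775 K/W
ΔT = Q·ΣR = 63.8 × 0.8775 = 55.98 K
Heat flows outward, so T_out = T_in − ΔT = 74.8 − 55.98 = 18.8 °C

T_out = 18.8 °C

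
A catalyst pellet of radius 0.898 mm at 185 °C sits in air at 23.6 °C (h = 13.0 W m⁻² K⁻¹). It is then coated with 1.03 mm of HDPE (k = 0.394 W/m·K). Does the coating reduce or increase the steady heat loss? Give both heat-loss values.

increases: 0.0213 → 0.0913 W

Critical radius for a sphere: r_cr = 2k/h = 0.0606 m = 6.06 cm.
Outer radius after coating: r₂ = 8.98×10^-4 + 0.00103 = 0.001928 m.
Since r₁ < r_cr and r₂ ≤ r_cr, the coating moves toward the maximum at r_cr — heat loss rises.
Bare: R = 1/(4πr₁²h) = 7591 K/W; Q = 161.4/7591 = 0.0213 W.
Coated: R = R_cond + R_conv = 1767 K/W; Q = 161.4/1767 = 0.0913 W.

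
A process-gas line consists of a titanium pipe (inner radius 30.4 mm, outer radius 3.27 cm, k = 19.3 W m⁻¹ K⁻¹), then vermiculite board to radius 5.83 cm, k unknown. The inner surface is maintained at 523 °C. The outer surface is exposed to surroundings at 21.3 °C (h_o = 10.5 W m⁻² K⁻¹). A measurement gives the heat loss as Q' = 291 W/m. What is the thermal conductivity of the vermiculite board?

k = 0.0629 W/m·K

ΣR = ΔT/Q' = |523 − 21.3|/291 = 1.724 m·K/W
Known resistances:
  R'_titanium = ln(0.0327/0.0304)/(2πk) = 0.07293/(2π·19.3) = 6.014×10^-4 m·K/W
  R'_conv,out = 1/(2πr h) = 1/(2π·0.0583·10.5) = 0.2600 m·K/W
R_vermiculite board = ΣR − ΣR_known = 1.724 − 0.2606 = 1.463 m·K/W
ln(r₂/r₁)/(2πk) = 1.463 ⇒ k = 0.5782/(2π·1.463) = 0.0629 W/m·K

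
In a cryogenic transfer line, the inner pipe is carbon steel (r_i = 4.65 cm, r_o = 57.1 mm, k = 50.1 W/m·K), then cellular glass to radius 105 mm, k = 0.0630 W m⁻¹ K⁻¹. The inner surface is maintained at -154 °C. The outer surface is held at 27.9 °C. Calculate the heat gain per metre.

Series thermal resistances, inner to outer:
  R'_carbon steel = ln(0.0571/0.0465)/(2πk) = 0.2054/(2π·50.1) = 6.524×10^-4 m·K/W
  R'_cellular glass = ln(0.105/0.0571)/(2πk) = 0.6092/(2π·0.0630) = 1.539 m·K/W
ΣR = 6.524×10^-4 + 1.539 = 1.540 m·K/W
Q' = ΔT/ΣR = (-154 °C − 27.9 °C)/1.540 = -118 W/m
(Negative Q' ⇒ heat flows inward; heat gain = 118 W/m.)

Q' = 118 W/m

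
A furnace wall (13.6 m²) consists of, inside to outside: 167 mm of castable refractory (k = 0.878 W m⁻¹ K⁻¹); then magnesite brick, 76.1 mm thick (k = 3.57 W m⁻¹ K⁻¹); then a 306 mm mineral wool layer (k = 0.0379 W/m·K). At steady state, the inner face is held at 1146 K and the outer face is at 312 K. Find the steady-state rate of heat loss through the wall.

Treat each layer as a resistance in series:
  R_castable refractory = L/(kA) = 0.167/(0.878·13.6) = 0.01399 K/W
  R_magnesite brick = L/(kA) = 0.0761/(3.57·13.6) = 0.001567 K/W
  R_mineral wool = L/(kA) = 0.306/(0.0379·13.6) = 0.5937 K/W
ΣR = 0.01399 + 0.001567 + 0.5937 = 0.6093 K/W
Q = ΔT/ΣR = (1146 K − 312 K)/0.6093 = 1370 W

Q = 1370 W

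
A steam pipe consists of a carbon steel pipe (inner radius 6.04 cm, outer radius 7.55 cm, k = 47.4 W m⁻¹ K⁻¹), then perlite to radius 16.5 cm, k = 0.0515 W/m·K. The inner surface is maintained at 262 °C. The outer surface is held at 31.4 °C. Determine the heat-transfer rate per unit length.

Resistance network (inner→outer):
  R'_carbon steel = ln(0.0755/0.0604)/(2πk) = 0.2231/(2π·47.4) = 7.492×10^-4 m·K/W
  R'_perlite = ln(0.165/0.0755)/(2πk) = 0.7818/(2π·0.0515) = 2.416 m·K/W
ΣR = 7.492×10^-4 + 2.416 = 2.417 m·K/W
Q' = ΔT/ΣR = (262 °C − 31.4 °C)/2.417 = 95.4 W/m

Q' = 95.4 W/m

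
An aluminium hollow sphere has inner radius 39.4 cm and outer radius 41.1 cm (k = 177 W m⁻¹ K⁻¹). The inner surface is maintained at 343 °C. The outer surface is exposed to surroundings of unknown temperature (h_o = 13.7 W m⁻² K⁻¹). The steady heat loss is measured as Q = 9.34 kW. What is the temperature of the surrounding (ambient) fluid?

T_out = 21.4 °C

Series resistances:
  R_aluminium = (1/0.394 − 1/0.411)/(4πk) = 0.1050/(4π·177) = 4.720×10^-5 K/W
  R_conv,out = 1/(4πr²h) = 1/(4π·0.411²·13.7) = 0.03439 K/W
ΣR = 0.03443 K/W
ΔT = Q·ΣR = 9340 × 0.03443 = 321.6 K
Heat flows outward, so T_out = T_in − ΔT = 343 − 321.6 = 21.4 °C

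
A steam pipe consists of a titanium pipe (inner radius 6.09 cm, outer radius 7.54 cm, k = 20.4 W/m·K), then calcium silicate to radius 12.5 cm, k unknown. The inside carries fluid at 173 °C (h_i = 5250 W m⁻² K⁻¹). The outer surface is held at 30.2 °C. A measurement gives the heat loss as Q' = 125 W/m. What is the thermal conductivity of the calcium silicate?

k = 0.0706 W/m·K

ΣR = ΔT/Q' = |173 − 30.2|/125 = 1.142 m·K/W
Known resistances:
  R'_conv,in = 1/(2πr h) = 1/(2π·0.0609·5250) = 4.978×10^-4 m·K/W
  R'_titanium = ln(0.0754/0.0609)/(2πk) = 0.2136/(2π·20.4) = 0.001666 m·K/W
R_calcium silicate = ΣR − ΣR_known = 1.142 − 0.002164 = 1.140 m·K/W
ln(r₂/r₁)/(2πk) = 1.140 ⇒ k = 0.5055/(2π·1.140) = 0.0706 W/m·K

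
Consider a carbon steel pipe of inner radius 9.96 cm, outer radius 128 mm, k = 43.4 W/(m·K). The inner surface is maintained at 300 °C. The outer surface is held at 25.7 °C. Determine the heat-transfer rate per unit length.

Q' = 2πk·ΔT/ln(r₂/r₁) = 2π × 43.4 × 274.3 / ln(0.128/0.0996) = 2.98×10^5 W/m

Q' = 2.98×10^5 W/m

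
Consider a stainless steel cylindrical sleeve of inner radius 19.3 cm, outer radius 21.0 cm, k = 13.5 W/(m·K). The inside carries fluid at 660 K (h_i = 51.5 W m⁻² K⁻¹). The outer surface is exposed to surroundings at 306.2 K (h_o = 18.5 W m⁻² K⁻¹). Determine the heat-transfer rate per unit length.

Resistance network (inner→outer):
  R'_conv,in = 1/(2πr h) = 1/(2π·0.193·51.5) = 0.01601 m·K/W
  R'_stainless steel = ln(0.210/0.193)/(2πk) = 0.08442/(2π·13.5) = 9.952×10^-4 m·K/W
  R'_conv,out = 1/(2πr h) = 1/(2π·0.210·18.5) = 0.04097 m·K/W
ΣR = 0.01601 + 9.952×10^-4 + 0.04097 = 0.05798 m·K/W
Q' = ΔT/ΣR = (660 K − 306.2 K)/0.05798 = 6100 W/m

Q' = 6.10 kW/m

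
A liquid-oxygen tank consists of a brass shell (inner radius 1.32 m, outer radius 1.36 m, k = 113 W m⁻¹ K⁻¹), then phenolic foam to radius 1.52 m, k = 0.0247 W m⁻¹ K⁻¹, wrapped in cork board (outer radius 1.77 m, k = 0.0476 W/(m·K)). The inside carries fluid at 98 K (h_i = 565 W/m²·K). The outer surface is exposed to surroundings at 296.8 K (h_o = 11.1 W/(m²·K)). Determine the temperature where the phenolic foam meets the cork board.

T = 219.8 K

Resistance network (inner→outer):
  R_conv,in = 1/(4πr²h) = 1/(4π·1.32²·565) = 8.083×10^-5 K/W
  R_brass = (1/1.32 − 1/1.36)/(4πk) = 0.02228/(4π·113) = 1.569×10^-5 K/W
  R_phenolic foam = (1/1.36 − 1/1.52)/(4πk) = 0.07740/(4π·0.0247) = 0.2494 K/W
  R_cork board = (1/1.52 − 1/1.77)/(4πk) = 0.09292/(4π·0.0476) = 0.1553 K/W
  R_conv,out = 1/(4πr²h) = 1/(4π·1.77²·11.1) = 0.002288 K/W
ΣR = 8.083×10^-5 + 1.569×10^-5 + 0.2494 + 0.1553 + 0.002288 = 0.4071 K/W
Q = ΔT/ΣR = (98 K − 296.8 K)/0.4071 = -488.3 W
From the inner boundary to the phenolic foam/cork board interface, ΣR_partial = 0.2495 K/W.
T_interface = T_in − Q·ΣR_partial = 98 K − (-488.3)(0.2495) = 219.8 K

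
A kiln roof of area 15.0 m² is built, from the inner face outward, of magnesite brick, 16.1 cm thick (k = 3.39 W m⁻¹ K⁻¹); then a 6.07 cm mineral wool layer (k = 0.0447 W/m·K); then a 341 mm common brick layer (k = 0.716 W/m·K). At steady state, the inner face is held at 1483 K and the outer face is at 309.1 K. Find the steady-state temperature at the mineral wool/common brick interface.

T = 606 K

Series thermal resistances, inner to outer:
  R_magnesite brick = L/(kA) = 0.161/(3.39·15.0) = 0.003166 K/W
  R_mineral wool = L/(kA) = 0.0607/(0.0447·15.0) = 0.09053 K/W
  R_common brick = L/(kA) = 0.341/(0.716·15.0) = 0.03175 K/W
ΣR = 0.003166 + 0.09053 + 0.03175 = 0.1254 K/W
Q = ΔT/ΣR = (1483 K − 309.1 K)/0.1254 = 9361 W
From the inner boundary to the mineral wool/common brick interface, ΣR_partial = 0.09370 K/W.
T_interface = T_in − Q·ΣR_partial = 1483 K − (9361)(0.09370) = 606 K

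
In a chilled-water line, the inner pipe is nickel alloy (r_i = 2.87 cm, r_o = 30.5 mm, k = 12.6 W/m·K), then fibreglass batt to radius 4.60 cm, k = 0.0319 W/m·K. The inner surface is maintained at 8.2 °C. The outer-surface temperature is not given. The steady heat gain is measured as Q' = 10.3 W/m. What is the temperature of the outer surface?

T_out = 29.3 °C

Series resistances:
  R'_nickel alloy = ln(0.0305/0.0287)/(2πk) = 0.06083/(2π·12.6) = 7.684×10^-4 m·K/W
  R'_fibreglass batt = ln(0.0460/0.0305)/(2πk) = 0.4109/(2π·0.0319) = 2.050 m·K/W
ΣR = 2.051 m·K/W
ΔT = Q'·ΣR = 10.3 × 2.051 = 21.13 K
Heat flows inward, so T_out = T_in + ΔT = 8.2 + 21.13 = 29.3 °C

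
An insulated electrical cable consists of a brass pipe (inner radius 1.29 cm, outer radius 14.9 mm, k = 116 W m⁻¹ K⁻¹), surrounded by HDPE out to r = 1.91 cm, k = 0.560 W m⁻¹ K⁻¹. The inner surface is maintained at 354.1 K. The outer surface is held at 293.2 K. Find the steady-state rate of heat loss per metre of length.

Q' = 860 W/m

Series thermal resistances, inner to outer:
  R'_brass = ln(0.0149/0.0129)/(2πk) = 0.1441/(2π·116) = 1.978×10^-4 m·K/W
  R'_HDPE = ln(0.0191/0.0149)/(2πk) = 0.2483/(2π·0.560) = 0.07058 m·K/W
ΣR = 1.978×10^-4 + 0.07058 = 0.07078 m·K/W
Q' = ΔT/ΣR = (354.1 K − 293.2 K)/0.07078 = 860 W/m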